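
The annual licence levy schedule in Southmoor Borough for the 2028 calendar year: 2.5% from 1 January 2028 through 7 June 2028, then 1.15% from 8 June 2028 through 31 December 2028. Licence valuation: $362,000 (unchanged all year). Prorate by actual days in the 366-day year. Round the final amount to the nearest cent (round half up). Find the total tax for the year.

$6,286.04

1 January – 7 June 2028: 159 days at 2.5% → $362,000 × 2.5% × 159/366 = $3,931.5574
8 June – 31 December 2028: 207 days at 1.15% → $362,000 × 1.15% × 207/366 = $2,354.4836
Total = $6,286.0410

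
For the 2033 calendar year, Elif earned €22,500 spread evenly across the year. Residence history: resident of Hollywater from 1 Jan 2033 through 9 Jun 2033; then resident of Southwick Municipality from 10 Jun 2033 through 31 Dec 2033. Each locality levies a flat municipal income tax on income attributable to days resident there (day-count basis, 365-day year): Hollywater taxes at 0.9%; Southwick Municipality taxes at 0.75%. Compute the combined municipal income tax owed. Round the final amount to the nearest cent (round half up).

Hollywater, 1 Jan – 9 Jun 2033: 160 days → €22,500 × 0.9% × 160/365 = €88.7671
Southwick Municipality, 10 Jun – 31 Dec 2033: 205 days → €22,500 × 0.75% × 205/365 = €94.7774
Total = €183.5445

€183.54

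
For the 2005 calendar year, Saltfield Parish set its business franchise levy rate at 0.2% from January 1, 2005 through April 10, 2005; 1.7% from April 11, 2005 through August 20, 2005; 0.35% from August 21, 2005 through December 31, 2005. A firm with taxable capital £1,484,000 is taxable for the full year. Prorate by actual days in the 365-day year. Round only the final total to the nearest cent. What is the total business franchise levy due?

£11,829.31

January 1 – April 10, 2005: 100 days at 0.2% → £1,484,000 × 0.2% × 100/365 = £813.1507
April 11 – August 20, 2005: 132 days at 1.7% → £1,484,000 × 1.7% × 132/365 = £9,123.5507
August 21 – December 31, 2005: 133 days at 0.35% → £1,484,000 × 0.35% × 133/365 = £1,892.6082
Total = £11,829.3096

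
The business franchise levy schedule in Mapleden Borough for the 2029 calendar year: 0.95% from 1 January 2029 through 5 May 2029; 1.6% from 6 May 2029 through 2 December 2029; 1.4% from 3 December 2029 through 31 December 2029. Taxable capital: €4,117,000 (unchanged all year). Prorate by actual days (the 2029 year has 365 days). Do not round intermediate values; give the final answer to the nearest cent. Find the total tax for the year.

1 January – 5 May 2029: 125 days at 0.95% → €4,117,000 × 0.95% × 125/365 = €13,394.3493
6 May – 2 December 2029: 211 days at 1.6% → €4,117,000 × 1.6% × 211/365 = €38,079.4301
3 December – 31 December 2029: 29 days at 1.4% → €4,117,000 × 1.4% × 29/365 = €4,579.4575
Total = €56,053.2370

€56,053.24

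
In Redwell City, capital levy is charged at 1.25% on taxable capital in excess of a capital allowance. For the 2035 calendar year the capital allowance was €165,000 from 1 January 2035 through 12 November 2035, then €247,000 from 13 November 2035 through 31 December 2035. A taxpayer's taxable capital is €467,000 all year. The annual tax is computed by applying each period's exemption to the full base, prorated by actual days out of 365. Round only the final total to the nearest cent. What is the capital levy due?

1 January – 12 November 2035: 316 days, exemption €165,000 → (€467,000 − €165,000) × 1.25% × 316/365 = €3,268.2192
13 November – 31 December 2035: 49 days, exemption €247,000 → (€467,000 − €247,000) × 1.25% × 49/365 = €369.1781
Total = €3,637.3973

€3,637.40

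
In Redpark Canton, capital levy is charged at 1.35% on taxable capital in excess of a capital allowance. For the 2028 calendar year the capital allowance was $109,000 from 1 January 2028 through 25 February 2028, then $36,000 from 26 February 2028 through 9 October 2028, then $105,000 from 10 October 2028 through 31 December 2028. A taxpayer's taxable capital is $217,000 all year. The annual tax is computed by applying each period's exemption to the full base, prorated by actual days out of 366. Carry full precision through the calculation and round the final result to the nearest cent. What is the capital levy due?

$2,081.47

1 January – 25 February 2028: 56 days, exemption $109,000 → ($217,000 − $109,000) × 1.35% × 56/366 = $223.0820
26 February – 9 October 2028: 227 days, exemption $36,000 → ($217,000 − $36,000) × 1.35% × 227/366 = $1,515.5041
10 October – 31 December 2028: 83 days, exemption $105,000 → ($217,000 − $105,000) × 1.35% × 83/366 = $342.8852
Total = $2,081.4713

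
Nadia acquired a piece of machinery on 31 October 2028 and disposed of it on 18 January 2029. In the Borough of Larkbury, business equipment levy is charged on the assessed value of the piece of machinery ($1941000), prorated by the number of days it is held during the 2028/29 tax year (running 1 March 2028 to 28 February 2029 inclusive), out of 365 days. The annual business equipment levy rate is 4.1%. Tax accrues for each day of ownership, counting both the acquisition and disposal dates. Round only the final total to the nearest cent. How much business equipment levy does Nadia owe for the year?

Days held (31 October 2028 – 18 January 2029): 80 out of 365
Tax = $1941000 × 4.1% × 80/365 = $17442.4110

$17442.41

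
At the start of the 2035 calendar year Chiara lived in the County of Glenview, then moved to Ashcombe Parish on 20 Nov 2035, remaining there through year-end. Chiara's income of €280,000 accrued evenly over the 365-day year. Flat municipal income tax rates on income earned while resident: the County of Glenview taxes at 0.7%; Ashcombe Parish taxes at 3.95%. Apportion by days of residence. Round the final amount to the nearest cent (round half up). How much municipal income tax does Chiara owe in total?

The County of Glenview, 1 Jan – 19 Nov 2035: 323 days → €280,000 × 0.7% × 323/365 = €1,734.4658
Ashcombe Parish, 20 Nov – 31 Dec 2035: 42 days → €280,000 × 3.95% × 42/365 = €1,272.6575
Total = €3,007.1233

€3,007.12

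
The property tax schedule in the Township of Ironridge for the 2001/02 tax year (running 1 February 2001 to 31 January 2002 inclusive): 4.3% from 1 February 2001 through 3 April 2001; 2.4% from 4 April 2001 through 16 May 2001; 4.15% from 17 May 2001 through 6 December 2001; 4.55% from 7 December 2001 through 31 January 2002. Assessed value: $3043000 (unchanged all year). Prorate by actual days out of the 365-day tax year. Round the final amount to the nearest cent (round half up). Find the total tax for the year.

$122653.74

1 February – 3 April 2001: 62 days at 4.3% → $3043000 × 4.3% × 62/365 = $22226.4055
4 April – 16 May 2001: 43 days at 2.4% → $3043000 × 2.4% × 43/365 = $8603.7699
17 May – 6 December 2001: 204 days at 4.15% → $3043000 × 4.15% × 204/365 = $70580.9260
7 December 2001 – 31 January 2002: 56 days at 4.55% → $3043000 × 4.55% × 56/365 = $21242.6411
Total = $122653.7425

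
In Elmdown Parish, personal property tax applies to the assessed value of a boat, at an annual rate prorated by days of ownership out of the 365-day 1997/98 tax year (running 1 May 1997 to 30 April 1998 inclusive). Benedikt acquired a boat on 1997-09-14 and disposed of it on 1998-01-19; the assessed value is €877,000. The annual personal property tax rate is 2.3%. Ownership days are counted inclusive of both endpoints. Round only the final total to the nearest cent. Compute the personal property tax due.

Days held (1997-09-14 to 1998-01-19): 128 out of 365
Tax = €877,000 × 2.3% × 128/365 = €7,073.6658

€7,073.67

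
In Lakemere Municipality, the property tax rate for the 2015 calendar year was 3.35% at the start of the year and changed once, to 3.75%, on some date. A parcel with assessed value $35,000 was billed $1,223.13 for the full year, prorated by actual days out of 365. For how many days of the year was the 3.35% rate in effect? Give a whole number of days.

Let d = days at the first rate; then 365 − d days at the second rate.
$35,000 × [3.35%·d + 3.75%·(365−d)] / 365 = $1,223.13
Solving gives d = 233, so the new rate took effect on 22 August 2015.

233 days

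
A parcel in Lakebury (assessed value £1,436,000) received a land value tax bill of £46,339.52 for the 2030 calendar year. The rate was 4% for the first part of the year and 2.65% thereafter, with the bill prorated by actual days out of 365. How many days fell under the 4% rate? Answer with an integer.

Let d = days at the first rate; then 365 − d days at the second rate.
£1,436,000 × [4%·d + 2.65%·(365−d)] / 365 = £46,339.52
Solving gives d = 156, so the new rate took effect on 6 Jun 2030.

156 days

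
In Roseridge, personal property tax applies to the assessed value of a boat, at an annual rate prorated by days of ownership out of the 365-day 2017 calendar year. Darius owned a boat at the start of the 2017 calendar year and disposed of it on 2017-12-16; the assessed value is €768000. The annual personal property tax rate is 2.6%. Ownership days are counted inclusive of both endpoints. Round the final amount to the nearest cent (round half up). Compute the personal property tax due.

€19147.40

Days held (2017-01-01 to 2017-12-16): 350 out of 365
Tax = €768000 × 2.6% × 350/365 = €19147.3973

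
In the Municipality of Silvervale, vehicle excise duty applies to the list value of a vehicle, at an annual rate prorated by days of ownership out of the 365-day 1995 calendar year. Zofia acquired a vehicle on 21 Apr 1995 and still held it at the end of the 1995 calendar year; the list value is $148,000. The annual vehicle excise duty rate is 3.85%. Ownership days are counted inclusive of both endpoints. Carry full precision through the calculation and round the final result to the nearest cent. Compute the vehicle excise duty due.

Days held (21 Apr – 31 Dec 1995): 255 out of 365
Tax = $148,000 × 3.85% × 255/365 = $3,980.7945

$3,980.79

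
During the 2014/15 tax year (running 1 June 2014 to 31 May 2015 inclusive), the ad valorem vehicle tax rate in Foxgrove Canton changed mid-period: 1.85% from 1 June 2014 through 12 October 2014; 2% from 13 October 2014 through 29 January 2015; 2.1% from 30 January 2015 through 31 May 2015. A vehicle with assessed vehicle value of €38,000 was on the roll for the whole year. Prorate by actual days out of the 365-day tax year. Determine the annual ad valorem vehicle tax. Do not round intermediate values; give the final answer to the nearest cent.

€751.78

1 June – 12 October 2014: 134 days at 1.85% → €38,000 × 1.85% × 134/365 = €258.0877
13 October 2014 – 29 January 2015: 109 days at 2% → €38,000 × 2% × 109/365 = €226.9589
30 January – 31 May 2015: 122 days at 2.1% → €38,000 × 2.1% × 122/365 = €266.7288
Total = €751.7753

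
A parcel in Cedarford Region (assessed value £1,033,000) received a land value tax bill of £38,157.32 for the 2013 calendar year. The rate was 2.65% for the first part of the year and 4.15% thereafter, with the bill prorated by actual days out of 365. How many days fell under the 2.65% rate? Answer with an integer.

Let d = days at the first rate; then 365 − d days at the second rate.
£1,033,000 × [2.65%·d + 4.15%·(365−d)] / 365 = £38,157.32
Solving gives d = 111, so the new rate took effect on April 22, 2013.

111 days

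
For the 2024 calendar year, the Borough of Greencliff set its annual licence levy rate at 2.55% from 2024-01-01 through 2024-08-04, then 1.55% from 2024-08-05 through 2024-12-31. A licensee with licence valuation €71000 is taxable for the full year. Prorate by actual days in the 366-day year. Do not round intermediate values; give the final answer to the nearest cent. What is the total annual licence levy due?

2024-01-01 to 2024-08-04: 217 days at 2.55% → €71000 × 2.55% × 217/366 = €1073.4385
2024-08-05 to 2024-12-31: 149 days at 1.55% → €71000 × 1.55% × 149/366 = €448.0178
Total = €1521.4563

€1521.46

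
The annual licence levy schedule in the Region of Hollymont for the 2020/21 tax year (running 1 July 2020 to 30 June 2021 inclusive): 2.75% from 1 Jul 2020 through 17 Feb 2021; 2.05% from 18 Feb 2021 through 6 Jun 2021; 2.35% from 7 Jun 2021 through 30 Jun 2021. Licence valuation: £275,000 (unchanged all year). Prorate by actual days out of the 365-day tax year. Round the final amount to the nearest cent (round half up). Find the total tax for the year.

1 Jul 2020 – 17 Feb 2021: 232 days at 2.75% → £275,000 × 2.75% × 232/365 = £4,806.8493
18 Feb – 6 Jun 2021: 109 days at 2.05% → £275,000 × 2.05% × 109/365 = £1,683.5274
7 Jun – 30 Jun 2021: 24 days at 2.35% → £275,000 × 2.35% × 24/365 = £424.9315
Total = £6,915.3082

£6,915.31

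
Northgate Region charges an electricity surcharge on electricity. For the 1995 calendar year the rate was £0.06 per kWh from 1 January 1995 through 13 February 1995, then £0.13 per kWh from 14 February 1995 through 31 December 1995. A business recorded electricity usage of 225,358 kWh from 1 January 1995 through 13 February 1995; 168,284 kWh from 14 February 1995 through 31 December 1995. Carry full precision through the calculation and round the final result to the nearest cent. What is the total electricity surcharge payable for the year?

£35,398.40

1 January – 13 February 1995: 225,358 kWh at £0.06/kWh → £13,521.48
14 February – 31 December 1995: 168,284 kWh at £0.13/kWh → £21,876.92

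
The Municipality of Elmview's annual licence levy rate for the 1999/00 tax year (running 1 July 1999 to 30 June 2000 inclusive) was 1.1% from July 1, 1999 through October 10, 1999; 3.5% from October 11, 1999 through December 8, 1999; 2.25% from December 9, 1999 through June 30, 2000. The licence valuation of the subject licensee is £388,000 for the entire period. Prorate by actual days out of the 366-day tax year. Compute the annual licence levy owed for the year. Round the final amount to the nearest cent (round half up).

£8,268.32

July 1 – October 10, 1999: 102 days at 1.1% → £388,000 × 1.1% × 102/366 = £1,189.4426
October 11 – December 8, 1999: 59 days at 3.5% → £388,000 × 3.5% × 59/366 = £2,189.1257
December 9, 1999 – June 30, 2000: 205 days at 2.25% → £388,000 × 2.25% × 205/366 = £4,889.7541
Total = £8,268.3224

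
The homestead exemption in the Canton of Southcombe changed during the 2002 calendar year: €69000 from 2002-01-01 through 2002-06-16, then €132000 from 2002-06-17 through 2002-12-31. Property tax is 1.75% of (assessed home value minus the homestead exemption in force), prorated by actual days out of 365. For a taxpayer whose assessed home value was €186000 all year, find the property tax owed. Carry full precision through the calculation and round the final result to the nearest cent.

2002-01-01 to 2002-06-16: 167 days, exemption €69000 → (€186000 − €69000) × 1.75% × 167/365 = €936.8014
2002-06-17 to 2002-12-31: 198 days, exemption €132000 → (€186000 − €132000) × 1.75% × 198/365 = €512.6301
Total = €1449.4315

€1449.43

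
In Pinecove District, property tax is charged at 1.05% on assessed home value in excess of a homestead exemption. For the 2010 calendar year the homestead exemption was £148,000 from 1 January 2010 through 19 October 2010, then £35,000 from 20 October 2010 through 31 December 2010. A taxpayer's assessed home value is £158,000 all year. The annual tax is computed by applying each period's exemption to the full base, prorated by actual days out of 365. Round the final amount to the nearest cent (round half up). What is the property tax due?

1 January – 19 October 2010: 292 days, exemption £148,000 → (£158,000 − £148,000) × 1.05% × 292/365 = £84.0000
20 October – 31 December 2010: 73 days, exemption £35,000 → (£158,000 − £35,000) × 1.05% × 73/365 = £258.3000
Total = £342.3000

£342.30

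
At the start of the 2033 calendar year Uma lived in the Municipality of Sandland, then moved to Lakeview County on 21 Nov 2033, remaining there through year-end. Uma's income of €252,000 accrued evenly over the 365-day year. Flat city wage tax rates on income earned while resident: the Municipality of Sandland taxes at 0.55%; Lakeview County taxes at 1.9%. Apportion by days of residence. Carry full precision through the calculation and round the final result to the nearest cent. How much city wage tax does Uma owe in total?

The Municipality of Sandland, 1 Jan – 20 Nov 2033: 324 days → €252,000 × 0.55% × 324/365 = €1,230.3123
Lakeview County, 21 Nov – 31 Dec 2033: 41 days → €252,000 × 1.9% × 41/365 = €537.8301
Total = €1,768.1425

€1,768.14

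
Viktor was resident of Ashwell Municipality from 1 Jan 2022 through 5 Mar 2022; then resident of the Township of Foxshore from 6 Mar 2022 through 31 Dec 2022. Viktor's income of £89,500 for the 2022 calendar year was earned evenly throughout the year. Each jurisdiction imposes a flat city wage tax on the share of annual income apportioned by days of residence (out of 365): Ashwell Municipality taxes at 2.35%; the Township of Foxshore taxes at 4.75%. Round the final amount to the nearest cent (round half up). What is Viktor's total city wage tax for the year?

Ashwell Municipality, 1 Jan – 5 Mar 2022: 64 days → £89,500 × 2.35% × 64/365 = £368.7890
The Township of Foxshore, 6 Mar – 31 Dec 2022: 301 days → £89,500 × 4.75% × 301/365 = £3,505.8253
Total = £3,874.6144

£3,874.61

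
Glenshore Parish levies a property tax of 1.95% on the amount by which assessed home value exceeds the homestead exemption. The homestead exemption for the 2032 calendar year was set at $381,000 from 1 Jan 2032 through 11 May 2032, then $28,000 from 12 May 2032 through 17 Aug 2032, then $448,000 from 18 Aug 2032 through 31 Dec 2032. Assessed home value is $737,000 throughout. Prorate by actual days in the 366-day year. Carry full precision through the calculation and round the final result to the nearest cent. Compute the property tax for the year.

$8,299.65

1 Jan – 11 May 2032: 132 days, exemption $381,000 → ($737,000 − $381,000) × 1.95% × 132/366 = $2,503.6721
12 May – 17 Aug 2032: 98 days, exemption $28,000 → ($737,000 − $28,000) × 1.95% × 98/366 = $3,701.9098
18 Aug – 31 Dec 2032: 136 days, exemption $448,000 → ($737,000 − $448,000) × 1.95% × 136/366 = $2,094.0656
Total = $8,299.6475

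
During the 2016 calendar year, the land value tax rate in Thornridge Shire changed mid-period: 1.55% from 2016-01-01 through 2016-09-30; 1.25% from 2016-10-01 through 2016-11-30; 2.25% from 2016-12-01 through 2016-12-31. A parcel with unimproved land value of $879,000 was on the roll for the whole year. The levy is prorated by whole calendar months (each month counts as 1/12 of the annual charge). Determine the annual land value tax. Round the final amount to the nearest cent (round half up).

2016-01-01 to 2016-09-30: 9 months at 1.55% → $879,000 × 1.55% × 9/12 = $10,218.3750
2016-10-01 to 2016-11-30: 2 months at 1.25% → $879,000 × 1.25% × 2/12 = $1,831.2500
2016-12-01 to 2016-12-31: 1 month at 2.25% → $879,000 × 2.25% × 1/12 = $1,648.1250
Total = $13,697.7500

$13,697.75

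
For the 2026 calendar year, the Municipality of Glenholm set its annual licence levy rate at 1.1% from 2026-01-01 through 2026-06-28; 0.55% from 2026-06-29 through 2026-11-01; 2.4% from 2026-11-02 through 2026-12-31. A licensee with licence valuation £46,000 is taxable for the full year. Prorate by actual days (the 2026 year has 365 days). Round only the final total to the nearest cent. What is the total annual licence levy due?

£516.96

2026-01-01 to 2026-06-28: 179 days at 1.1% → £46,000 × 1.1% × 179/365 = £248.1479
2026-06-29 to 2026-11-01: 126 days at 0.55% → £46,000 × 0.55% × 126/365 = £87.3370
2026-11-02 to 2026-12-31: 60 days at 2.4% → £46,000 × 2.4% × 60/365 = £181.4795
Total = £516.9644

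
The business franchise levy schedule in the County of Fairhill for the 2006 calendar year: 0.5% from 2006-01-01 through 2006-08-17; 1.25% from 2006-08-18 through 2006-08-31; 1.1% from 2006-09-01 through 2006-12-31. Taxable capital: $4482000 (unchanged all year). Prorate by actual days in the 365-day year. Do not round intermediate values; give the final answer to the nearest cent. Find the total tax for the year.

2006-01-01 to 2006-08-17: 229 days at 0.5% → $4482000 × 0.5% × 229/365 = $14059.9726
2006-08-18 to 2006-08-31: 14 days at 1.25% → $4482000 × 1.25% × 14/365 = $2148.9041
2006-09-01 to 2006-12-31: 122 days at 1.1% → $4482000 × 1.1% × 122/365 = $16479.0247
Total = $32687.9014

$32687.90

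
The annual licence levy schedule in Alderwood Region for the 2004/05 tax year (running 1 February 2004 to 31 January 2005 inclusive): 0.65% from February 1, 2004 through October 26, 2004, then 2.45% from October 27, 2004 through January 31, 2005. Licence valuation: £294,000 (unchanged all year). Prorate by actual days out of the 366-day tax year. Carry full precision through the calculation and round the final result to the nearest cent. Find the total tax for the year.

£3,313.52

February 1 – October 26, 2004: 269 days at 0.65% → £294,000 × 0.65% × 269/366 = £1,404.5328
October 27, 2004 – January 31, 2005: 97 days at 2.45% → £294,000 × 2.45% × 97/366 = £1,908.9918
Total = £3,313.5246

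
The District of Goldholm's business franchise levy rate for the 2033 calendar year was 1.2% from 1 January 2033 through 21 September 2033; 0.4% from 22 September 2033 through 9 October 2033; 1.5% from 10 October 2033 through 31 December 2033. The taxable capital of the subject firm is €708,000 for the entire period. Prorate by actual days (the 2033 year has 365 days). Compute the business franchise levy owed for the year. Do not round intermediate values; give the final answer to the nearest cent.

€8,699.67

1 January – 21 September 2033: 264 days at 1.2% → €708,000 × 1.2% × 264/365 = €6,145.0521
22 September – 9 October 2033: 18 days at 0.4% → €708,000 × 0.4% × 18/365 = €139.6603
10 October – 31 December 2033: 83 days at 1.5% → €708,000 × 1.5% × 83/365 = €2,414.9589
Total = €8,699.6712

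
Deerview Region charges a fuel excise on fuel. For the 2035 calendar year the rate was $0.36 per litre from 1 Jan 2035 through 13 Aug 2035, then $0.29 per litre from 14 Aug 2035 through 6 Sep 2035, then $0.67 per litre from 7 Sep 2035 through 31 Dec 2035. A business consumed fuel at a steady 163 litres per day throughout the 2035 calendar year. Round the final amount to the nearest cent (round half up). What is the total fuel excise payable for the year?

$27005.84

1 Jan – 13 Aug 2035: 225 days × 163 litres/day = 36,675 litres at $0.36/litre → $13203.00
14 Aug – 6 Sep 2035: 24 days × 163 litres/day = 3,912 litres at $0.29/litre → $1134.48
7 Sep – 31 Dec 2035: 116 days × 163 litres/day = 18,908 litres at $0.67/litre → $12668.36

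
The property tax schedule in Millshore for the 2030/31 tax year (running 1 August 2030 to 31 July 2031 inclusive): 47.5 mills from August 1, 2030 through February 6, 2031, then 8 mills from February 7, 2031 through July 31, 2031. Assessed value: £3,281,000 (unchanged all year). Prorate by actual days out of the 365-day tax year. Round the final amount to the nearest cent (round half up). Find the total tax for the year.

£93,710.75

August 1, 2030 – February 6, 2031: 190 days at 47.5 mills → £3,281,000 × 4.75% × 190/365 = £81,126.0959
February 7 – July 31, 2031: 175 days at 8 mills → £3,281,000 × 0.8% × 175/365 = £12,584.6575
Total = £93,710.7534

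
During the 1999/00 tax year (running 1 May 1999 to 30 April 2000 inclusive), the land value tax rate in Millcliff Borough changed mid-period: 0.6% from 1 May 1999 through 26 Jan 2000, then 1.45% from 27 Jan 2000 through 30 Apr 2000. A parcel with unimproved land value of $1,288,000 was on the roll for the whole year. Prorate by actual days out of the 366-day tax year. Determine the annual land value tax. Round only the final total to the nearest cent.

1 May 1999 – 26 Jan 2000: 271 days at 0.6% → $1,288,000 × 0.6% × 271/366 = $5,722.0984
27 Jan – 30 Apr 2000: 95 days at 1.45% → $1,288,000 × 1.45% × 95/366 = $4,847.5956
Total = $10,569.6940

$10,569.69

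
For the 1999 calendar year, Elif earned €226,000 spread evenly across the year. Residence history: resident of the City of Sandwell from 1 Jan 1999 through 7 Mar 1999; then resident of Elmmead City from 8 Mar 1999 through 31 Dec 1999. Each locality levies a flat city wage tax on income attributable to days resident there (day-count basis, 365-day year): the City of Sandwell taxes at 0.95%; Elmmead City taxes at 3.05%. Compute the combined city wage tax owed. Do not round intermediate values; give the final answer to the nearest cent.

The City of Sandwell, 1 Jan – 7 Mar 1999: 66 days → €226,000 × 0.95% × 66/365 = €388.2247
Elmmead City, 8 Mar – 31 Dec 1999: 299 days → €226,000 × 3.05% × 299/365 = €5,646.5945
Total = €6,034.8192

€6,034.82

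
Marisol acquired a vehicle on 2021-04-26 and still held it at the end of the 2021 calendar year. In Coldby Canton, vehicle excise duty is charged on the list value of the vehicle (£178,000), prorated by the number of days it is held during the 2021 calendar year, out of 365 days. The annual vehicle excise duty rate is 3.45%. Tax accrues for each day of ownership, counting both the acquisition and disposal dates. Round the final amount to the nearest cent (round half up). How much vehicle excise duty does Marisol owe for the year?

Days held (2021-04-26 to 2021-12-31): 250 out of 365
Tax = £178,000 × 3.45% × 250/365 = £4,206.1644

£4,206.16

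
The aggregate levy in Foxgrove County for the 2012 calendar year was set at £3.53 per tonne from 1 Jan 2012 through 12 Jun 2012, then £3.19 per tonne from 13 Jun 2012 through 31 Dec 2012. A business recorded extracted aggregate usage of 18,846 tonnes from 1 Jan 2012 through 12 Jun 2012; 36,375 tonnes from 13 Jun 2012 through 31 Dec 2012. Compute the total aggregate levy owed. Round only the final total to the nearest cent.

£182,562.63

1 Jan – 12 Jun 2012: 18,846 tonnes at £3.53/tonne → £66,526.38
13 Jun – 31 Dec 2012: 36,375 tonnes at £3.19/tonne → £116,036.25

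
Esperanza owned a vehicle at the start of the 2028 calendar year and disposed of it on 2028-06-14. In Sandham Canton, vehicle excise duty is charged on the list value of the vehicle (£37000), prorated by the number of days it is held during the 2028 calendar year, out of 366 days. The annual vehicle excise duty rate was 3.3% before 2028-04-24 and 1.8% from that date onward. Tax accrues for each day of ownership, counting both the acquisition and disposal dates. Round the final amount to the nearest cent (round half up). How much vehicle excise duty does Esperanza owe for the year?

£474.93

2028-01-01 to 2028-04-23: 114 days at 3.3% → £37000 × 3.3% × 114/366 = £380.3115
2028-04-24 to 2028-06-14: 52 days at 1.8% → £37000 × 1.8% × 52/366 = £94.6230
Total = £474.9344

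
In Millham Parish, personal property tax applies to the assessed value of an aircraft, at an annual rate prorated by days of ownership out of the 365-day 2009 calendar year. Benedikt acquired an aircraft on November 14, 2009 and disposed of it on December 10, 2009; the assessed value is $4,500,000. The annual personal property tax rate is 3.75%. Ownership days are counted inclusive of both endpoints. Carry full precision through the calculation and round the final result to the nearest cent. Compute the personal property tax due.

Days held (November 14 – December 10, 2009): 27 out of 365
Tax = $4,500,000 × 3.75% × 27/365 = $12,482.8767

$12,482.88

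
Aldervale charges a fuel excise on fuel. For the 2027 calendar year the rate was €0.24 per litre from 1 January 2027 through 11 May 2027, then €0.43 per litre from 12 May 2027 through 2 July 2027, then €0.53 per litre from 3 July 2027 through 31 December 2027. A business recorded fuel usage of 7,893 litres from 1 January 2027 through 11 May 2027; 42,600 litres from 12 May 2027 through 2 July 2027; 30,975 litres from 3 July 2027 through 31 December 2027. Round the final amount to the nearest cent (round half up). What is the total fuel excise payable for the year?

€36,629.07

1 January – 11 May 2027: 7,893 litres at €0.24/litre → €1,894.32
12 May – 2 July 2027: 42,600 litres at €0.43/litre → €18,318.00
3 July – 31 December 2027: 30,975 litres at €0.53/litre → €16,416.75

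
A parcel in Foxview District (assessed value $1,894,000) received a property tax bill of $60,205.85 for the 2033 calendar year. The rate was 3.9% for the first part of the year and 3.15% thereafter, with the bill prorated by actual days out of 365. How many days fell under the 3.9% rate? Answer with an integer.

Let d = days at the first rate; then 365 − d days at the second rate.
$1,894,000 × [3.9%·d + 3.15%·(365−d)] / 365 = $60,205.85
Solving gives d = 14, so the new rate took effect on 15 January 2033.

14 days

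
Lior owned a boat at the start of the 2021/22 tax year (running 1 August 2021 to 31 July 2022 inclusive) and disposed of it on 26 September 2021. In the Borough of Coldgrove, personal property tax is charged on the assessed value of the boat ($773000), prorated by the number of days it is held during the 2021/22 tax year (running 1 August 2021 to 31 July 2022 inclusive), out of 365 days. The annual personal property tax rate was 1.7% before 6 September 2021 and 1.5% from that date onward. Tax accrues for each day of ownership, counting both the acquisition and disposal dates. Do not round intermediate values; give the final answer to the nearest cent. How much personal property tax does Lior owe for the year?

1 August – 5 September 2021: 36 days at 1.7% → $773000 × 1.7% × 36/365 = $1296.0986
6 September – 26 September 2021: 21 days at 1.5% → $773000 × 1.5% × 21/365 = $667.1096
Total = $1963.2082

$1963.21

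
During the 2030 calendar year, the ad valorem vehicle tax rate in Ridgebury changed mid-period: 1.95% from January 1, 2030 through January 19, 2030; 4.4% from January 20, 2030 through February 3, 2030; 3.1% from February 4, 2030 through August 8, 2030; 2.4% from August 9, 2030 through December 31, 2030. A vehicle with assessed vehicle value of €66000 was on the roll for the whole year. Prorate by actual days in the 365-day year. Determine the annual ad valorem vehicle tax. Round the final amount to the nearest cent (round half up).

January 1 – January 19, 2030: 19 days at 1.95% → €66000 × 1.95% × 19/365 = €66.9945
January 20 – February 3, 2030: 15 days at 4.4% → €66000 × 4.4% × 15/365 = €119.3425
February 4 – August 8, 2030: 186 days at 3.1% → €66000 × 3.1% × 186/365 = €1042.6192
August 9 – December 31, 2030: 145 days at 2.4% → €66000 × 2.4% × 145/365 = €629.2603
Total = €1858.2164

€1858.22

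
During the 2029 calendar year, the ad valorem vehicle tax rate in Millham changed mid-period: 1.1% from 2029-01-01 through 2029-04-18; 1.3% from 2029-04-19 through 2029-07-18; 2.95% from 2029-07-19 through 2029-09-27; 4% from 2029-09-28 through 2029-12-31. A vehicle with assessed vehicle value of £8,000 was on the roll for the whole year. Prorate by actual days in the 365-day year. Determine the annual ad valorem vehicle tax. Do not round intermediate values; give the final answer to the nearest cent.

2029-01-01 to 2029-04-18: 108 days at 1.1% → £8,000 × 1.1% × 108/365 = £26.0384
2029-04-19 to 2029-07-18: 91 days at 1.3% → £8,000 × 1.3% × 91/365 = £25.9288
2029-07-19 to 2029-09-27: 71 days at 2.95% → £8,000 × 2.95% × 71/365 = £45.9068
2029-09-28 to 2029-12-31: 95 days at 4% → £8,000 × 4% × 95/365 = £83.2877
Total = £181.1616

£181.16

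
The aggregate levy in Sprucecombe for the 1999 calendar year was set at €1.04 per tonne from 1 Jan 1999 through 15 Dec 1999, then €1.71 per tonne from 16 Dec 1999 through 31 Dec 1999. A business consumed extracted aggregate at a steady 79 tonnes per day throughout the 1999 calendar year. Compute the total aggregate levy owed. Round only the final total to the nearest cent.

1 Jan – 15 Dec 1999: 349 days × 79 tonnes/day = 27,571 tonnes at €1.04/tonne → €28,673.84
16 Dec – 31 Dec 1999: 16 days × 79 tonnes/day = 1,264 tonnes at €1.71/tonne → €2,161.44

€30,835.28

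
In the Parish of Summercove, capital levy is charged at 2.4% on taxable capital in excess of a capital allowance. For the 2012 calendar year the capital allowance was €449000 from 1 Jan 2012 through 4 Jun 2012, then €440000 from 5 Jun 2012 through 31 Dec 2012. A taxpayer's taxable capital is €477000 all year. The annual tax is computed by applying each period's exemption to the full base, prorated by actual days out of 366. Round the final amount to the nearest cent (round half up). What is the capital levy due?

€795.93

1 Jan – 4 Jun 2012: 156 days, exemption €449000 → (€477000 − €449000) × 2.4% × 156/366 = €286.4262
5 Jun – 31 Dec 2012: 210 days, exemption €440000 → (€477000 − €440000) × 2.4% × 210/366 = €509.5082
Total = €795.9344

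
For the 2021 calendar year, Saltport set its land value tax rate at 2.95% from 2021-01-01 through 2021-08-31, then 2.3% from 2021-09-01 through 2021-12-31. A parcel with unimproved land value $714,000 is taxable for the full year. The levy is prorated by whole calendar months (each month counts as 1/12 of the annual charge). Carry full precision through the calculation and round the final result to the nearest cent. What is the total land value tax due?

2021-01-01 to 2021-08-31: 8 months at 2.95% → $714,000 × 2.95% × 8/12 = $14,042.0000
2021-09-01 to 2021-12-31: 4 months at 2.3% → $714,000 × 2.3% × 4/12 = $5,474.0000
Total = $19,516.0000

$19,516.00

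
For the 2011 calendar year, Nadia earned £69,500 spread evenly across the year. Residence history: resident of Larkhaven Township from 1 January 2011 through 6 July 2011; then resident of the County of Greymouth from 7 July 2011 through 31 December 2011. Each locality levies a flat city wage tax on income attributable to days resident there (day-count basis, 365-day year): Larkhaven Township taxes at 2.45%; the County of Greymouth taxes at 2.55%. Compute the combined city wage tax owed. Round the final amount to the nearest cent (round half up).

Larkhaven Township, 1 January – 6 July 2011: 187 days → £69,500 × 2.45% × 187/365 = £872.3678
The County of Greymouth, 7 July – 31 December 2011: 178 days → £69,500 × 2.55% × 178/365 = £864.2753
Total = £1,736.6432

£1,736.64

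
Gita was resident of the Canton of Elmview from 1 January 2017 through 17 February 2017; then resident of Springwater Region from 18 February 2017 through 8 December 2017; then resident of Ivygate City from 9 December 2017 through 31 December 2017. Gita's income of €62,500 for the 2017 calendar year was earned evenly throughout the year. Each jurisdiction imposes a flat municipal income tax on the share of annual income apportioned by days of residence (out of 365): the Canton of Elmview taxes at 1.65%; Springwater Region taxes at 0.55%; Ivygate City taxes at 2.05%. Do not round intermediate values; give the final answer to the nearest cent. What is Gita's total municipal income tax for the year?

€493.24

The Canton of Elmview, 1 January – 17 February 2017: 48 days → €62,500 × 1.65% × 48/365 = €135.6164
Springwater Region, 18 February – 8 December 2017: 294 days → €62,500 × 0.55% × 294/365 = €276.8836
Ivygate City, 9 December – 31 December 2017: 23 days → €62,500 × 2.05% × 23/365 = €80.7363
Total = €493.2363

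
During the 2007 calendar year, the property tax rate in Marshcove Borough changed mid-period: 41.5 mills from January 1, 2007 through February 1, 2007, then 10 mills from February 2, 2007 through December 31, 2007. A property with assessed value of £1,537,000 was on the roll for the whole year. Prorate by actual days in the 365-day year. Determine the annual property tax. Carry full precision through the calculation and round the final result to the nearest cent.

£19,614.65

January 1 – February 1, 2007: 32 days at 41.5 mills → £1,537,000 × 4.15% × 32/365 = £5,592.1534
February 2 – December 31, 2007: 333 days at 10 mills → £1,537,000 × 1% × 333/365 = £14,022.4932
Total = £19,614.6466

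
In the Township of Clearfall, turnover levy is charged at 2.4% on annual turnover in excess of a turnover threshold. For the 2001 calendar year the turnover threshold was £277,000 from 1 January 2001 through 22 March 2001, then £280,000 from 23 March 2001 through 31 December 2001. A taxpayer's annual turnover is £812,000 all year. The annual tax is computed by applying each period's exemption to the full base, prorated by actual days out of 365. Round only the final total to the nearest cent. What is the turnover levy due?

£12,783.98

1 January – 22 March 2001: 81 days, exemption £277,000 → (£812,000 − £277,000) × 2.4% × 81/365 = £2,849.4247
23 March – 31 December 2001: 284 days, exemption £280,000 → (£812,000 − £280,000) × 2.4% × 284/365 = £9,934.5534
Total = £12,783.9781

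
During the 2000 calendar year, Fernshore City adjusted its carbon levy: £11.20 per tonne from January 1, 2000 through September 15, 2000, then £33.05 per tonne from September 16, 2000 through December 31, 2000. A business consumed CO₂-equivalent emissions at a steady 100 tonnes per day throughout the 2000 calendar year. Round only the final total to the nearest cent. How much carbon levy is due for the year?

January 1 – September 15, 2000: 259 days × 100 tonnes/day = 25,900 tonnes at £11.20/tonne → £290080.00
September 16 – December 31, 2000: 107 days × 100 tonnes/day = 10,700 tonnes at £33.05/tonne → £353635.00

£643715.00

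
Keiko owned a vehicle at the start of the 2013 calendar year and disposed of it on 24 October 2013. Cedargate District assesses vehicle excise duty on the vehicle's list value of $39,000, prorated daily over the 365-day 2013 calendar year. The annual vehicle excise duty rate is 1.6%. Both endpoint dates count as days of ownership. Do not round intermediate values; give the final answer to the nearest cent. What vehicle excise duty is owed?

$507.75

Days held (1 January – 24 October 2013): 297 out of 365
Tax = $39,000 × 1.6% × 297/365 = $507.7479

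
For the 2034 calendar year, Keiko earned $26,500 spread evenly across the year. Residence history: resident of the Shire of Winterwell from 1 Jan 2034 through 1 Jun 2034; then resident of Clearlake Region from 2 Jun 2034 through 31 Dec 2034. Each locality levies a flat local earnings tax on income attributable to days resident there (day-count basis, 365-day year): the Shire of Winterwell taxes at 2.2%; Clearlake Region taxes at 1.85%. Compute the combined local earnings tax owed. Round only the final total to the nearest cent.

The Shire of Winterwell, 1 Jan – 1 Jun 2034: 152 days → $26,500 × 2.2% × 152/365 = $242.7836
Clearlake Region, 2 Jun – 31 Dec 2034: 213 days → $26,500 × 1.85% × 213/365 = $286.0911
Total = $528.8747

$528.87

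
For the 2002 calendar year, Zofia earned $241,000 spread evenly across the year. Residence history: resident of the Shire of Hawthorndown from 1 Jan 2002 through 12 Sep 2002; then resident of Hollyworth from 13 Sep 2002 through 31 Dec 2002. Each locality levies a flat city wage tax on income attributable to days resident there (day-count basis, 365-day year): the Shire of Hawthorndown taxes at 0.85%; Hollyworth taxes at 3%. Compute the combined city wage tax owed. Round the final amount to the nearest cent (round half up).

The Shire of Hawthorndown, 1 Jan – 12 Sep 2002: 255 days → $241,000 × 0.85% × 255/365 = $1,431.1438
Hollyworth, 13 Sep – 31 Dec 2002: 110 days → $241,000 × 3% × 110/365 = $2,178.9041
Total = $3,610.0479

$3,610.05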